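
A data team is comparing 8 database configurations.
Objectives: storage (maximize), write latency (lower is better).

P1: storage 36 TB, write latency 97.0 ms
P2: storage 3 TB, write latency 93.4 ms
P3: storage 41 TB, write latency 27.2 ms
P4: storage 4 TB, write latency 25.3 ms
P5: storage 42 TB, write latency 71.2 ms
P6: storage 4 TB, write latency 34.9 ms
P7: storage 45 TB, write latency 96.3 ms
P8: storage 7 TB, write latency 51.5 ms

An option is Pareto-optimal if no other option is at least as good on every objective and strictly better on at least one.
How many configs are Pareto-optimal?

P1: dominated by P3 (storage 41≥36, write latency 27.2≤97.0).
P2: dominated by P3 (storage 41≥3, write latency 27.2≤93.4).
P3: not dominated.
P4: not dominated (best write latency).
P5: not dominated.
P6: dominated by P3 (storage 41≥4, write latency 27.2≤34.9).
P7: not dominated (best storage).
P8: dominated by P3 (storage 41≥7, write latency 27.2≤51.5).
Pareto-optimal: P3, P4, P5, P7 → 4.

4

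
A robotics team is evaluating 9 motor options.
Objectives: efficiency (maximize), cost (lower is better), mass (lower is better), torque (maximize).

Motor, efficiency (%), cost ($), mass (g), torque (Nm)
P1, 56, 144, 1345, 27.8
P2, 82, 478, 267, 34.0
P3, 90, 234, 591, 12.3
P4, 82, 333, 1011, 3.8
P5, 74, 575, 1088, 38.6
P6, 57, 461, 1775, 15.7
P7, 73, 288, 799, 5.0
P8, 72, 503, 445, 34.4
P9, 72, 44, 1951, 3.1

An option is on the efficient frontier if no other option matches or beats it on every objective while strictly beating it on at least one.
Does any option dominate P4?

Yes

P3 vs P4: efficiency 90≥82, cost 234≤333, mass 591≤1011, torque 12.3≥3.8 — P3 is at least as good on every objective and strictly better on at least one, so P3 dominates P4.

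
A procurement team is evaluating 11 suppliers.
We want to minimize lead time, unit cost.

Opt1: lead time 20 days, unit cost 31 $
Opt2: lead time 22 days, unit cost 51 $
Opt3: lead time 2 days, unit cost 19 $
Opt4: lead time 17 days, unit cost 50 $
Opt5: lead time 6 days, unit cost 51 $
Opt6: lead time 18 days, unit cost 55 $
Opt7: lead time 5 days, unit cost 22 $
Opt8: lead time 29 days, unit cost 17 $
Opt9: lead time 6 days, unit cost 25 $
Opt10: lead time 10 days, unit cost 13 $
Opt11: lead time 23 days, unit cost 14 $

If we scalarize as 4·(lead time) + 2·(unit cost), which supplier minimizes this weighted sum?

Opt1: 4·20 + 2·31 = 142
Opt2: 4·22 + 2·51 = 190
Opt3: 4·2 + 2·19 = 46
Opt4: 4·17 + 2·50 = 168
Opt5: 4·6 + 2·51 = 126
Opt6: 4·18 + 2·55 = 182
Opt7: 4·5 + 2·22 = 64
Opt8: 4·29 + 2·17 = 150
Opt9: 4·6 + 2·25 = 74
Opt10: 4·10 + 2·13 = 66
Opt11: 4·23 + 2·14 = 120
Lowest: Opt3 at 46.

Opt3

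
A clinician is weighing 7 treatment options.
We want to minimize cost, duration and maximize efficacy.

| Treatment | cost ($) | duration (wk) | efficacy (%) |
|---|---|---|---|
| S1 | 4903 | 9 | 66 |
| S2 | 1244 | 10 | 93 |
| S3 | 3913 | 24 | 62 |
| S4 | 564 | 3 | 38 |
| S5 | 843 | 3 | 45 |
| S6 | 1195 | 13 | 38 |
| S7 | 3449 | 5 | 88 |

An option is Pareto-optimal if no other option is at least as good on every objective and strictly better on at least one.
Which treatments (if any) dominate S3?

S2: cost 1244≤3913, duration 10≤24, efficacy 93≥62 — dominates S3.
S7: cost 3449≤3913, duration 5≤24, efficacy 88≥62 — dominates S3.
Others (S1, S4, S5, S6) are each worse than S3 on at least one objective.

S2, S7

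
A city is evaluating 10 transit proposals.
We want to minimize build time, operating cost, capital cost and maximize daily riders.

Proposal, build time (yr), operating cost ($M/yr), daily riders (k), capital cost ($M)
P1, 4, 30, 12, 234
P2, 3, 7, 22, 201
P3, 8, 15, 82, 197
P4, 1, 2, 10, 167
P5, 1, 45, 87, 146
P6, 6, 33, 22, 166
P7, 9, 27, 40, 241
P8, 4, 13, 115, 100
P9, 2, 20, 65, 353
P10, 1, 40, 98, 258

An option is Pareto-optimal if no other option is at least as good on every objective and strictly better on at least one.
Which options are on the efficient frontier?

P2, P4, P5, P8, P9, P10

P1: dominated by P2 (build time 3≤4, operating cost 7≤30, daily riders 22≥12, capital cost 201≤234).
P2: not dominated.
P3: dominated by P8 (build time 4≤8, operating cost 13≤15, daily riders 115≥82, capital cost 100≤197).
P4: not dominated (best operating cost).
P5: not dominated.
P6: dominated by P8 (build time 4≤6, operating cost 13≤33, daily riders 115≥22, capital cost 100≤166).
P7: dominated by P3 (build time 8≤9, operating cost 15≤27, daily riders 82≥40, capital cost 197≤241).
P8: not dominated (best daily riders).
P9: not dominated.
P10: not dominated.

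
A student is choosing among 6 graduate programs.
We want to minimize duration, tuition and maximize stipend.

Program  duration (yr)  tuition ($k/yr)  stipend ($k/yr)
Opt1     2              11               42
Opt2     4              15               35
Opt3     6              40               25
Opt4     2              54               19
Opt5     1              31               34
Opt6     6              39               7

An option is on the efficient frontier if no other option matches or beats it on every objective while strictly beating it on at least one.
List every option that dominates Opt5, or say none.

none

Opt1: worse on duration (2 vs 1).
Opt2: worse on duration (4 vs 1).
Opt3: worse on duration (6 vs 1).
Opt4: worse on duration (2 vs 1).
Opt6: worse on duration (6 vs 1).
No option dominates Opt5.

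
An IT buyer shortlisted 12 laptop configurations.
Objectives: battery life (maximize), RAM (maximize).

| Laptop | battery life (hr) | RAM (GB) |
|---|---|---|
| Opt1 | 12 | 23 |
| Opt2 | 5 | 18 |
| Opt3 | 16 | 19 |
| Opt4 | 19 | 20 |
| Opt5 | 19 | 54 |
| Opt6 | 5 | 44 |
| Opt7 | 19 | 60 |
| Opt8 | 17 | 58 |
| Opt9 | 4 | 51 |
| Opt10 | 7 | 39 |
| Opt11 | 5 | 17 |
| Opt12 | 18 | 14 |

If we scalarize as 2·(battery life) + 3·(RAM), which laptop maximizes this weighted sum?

Opt7

Opt1: 2·12 + 3·23 = 93
Opt2: 2·5 + 3·18 = 64
Opt3: 2·16 + 3·19 = 89
Opt4: 2·19 + 3·20 = 98
Opt5: 2·19 + 3·54 = 200
Opt6: 2·5 + 3·44 = 142
Opt7: 2·19 + 3·60 = 218
Opt8: 2·17 + 3·58 = 208
Opt9: 2·4 + 3·51 = 161
Opt10: 2·7 + 3·39 = 131
Opt11: 2·5 + 3·17 = 61
Opt12: 2·18 + 3·14 = 78
Highest: Opt7 at 218.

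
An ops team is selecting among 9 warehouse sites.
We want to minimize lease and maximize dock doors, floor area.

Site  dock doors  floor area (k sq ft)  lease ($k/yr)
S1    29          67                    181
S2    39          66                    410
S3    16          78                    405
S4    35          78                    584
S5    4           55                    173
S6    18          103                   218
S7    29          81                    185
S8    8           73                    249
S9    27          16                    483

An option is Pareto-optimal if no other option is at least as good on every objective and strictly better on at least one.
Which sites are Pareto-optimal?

S1, S2, S4, S5, S6, S7

S1: not dominated.
S2: not dominated (best dock doors).
S3: dominated by S6 (dock doors 18≥16, floor area 103≥78, lease 218≤405).
S4: not dominated.
S5: not dominated (best lease).
S6: not dominated (best floor area).
S7: not dominated.
S8: dominated by S6 (dock doors 18≥8, floor area 103≥73, lease 218≤249).
S9: dominated by S1 (dock doors 29≥27, floor area 67≥16, lease 181≤483).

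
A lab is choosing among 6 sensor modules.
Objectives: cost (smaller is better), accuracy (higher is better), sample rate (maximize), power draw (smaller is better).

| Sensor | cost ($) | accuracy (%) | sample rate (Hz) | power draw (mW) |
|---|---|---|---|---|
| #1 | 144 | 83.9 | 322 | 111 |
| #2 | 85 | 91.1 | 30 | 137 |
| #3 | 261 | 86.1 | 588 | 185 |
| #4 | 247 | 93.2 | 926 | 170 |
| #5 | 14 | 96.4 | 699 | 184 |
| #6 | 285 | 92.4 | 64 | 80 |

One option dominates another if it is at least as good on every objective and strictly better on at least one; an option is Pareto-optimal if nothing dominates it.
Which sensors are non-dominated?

#1, #2, #4, #5, #6

#1: not dominated.
#2: not dominated.
#3: dominated by #4 (cost 247≤261, accuracy 93.2≥86.1, sample rate 926≥588, power draw 170≤185).
#4: not dominated (best sample rate).
#5: not dominated (best cost).
#6: not dominated (best power draw).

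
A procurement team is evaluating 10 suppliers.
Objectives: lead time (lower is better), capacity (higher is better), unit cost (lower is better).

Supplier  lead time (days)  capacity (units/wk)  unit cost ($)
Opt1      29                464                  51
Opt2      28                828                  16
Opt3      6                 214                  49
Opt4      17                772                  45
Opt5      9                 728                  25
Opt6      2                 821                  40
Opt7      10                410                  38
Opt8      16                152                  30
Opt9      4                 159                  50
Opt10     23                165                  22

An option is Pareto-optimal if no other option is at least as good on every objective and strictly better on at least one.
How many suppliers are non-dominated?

4

Opt1: dominated by Opt2 (lead time 28≤29, capacity 828≥464, unit cost 16≤51).
Opt2: not dominated (best capacity).
Opt3: dominated by Opt6 (lead time 2≤6, capacity 821≥214, unit cost 40≤49).
Opt4: dominated by Opt6 (lead time 2≤17, capacity 821≥772, unit cost 40≤45).
Opt5: not dominated.
Opt6: not dominated (best lead time).
Opt7: dominated by Opt5 (lead time 9≤10, capacity 728≥410, unit cost 25≤38).
Opt8: dominated by Opt5 (lead time 9≤16, capacity 728≥152, unit cost 25≤30).
Opt9: dominated by Opt6 (lead time 2≤4, capacity 821≥159, unit cost 40≤50).
Opt10: not dominated.
Pareto-optimal: Opt2, Opt5, Opt6, Opt10 → 4.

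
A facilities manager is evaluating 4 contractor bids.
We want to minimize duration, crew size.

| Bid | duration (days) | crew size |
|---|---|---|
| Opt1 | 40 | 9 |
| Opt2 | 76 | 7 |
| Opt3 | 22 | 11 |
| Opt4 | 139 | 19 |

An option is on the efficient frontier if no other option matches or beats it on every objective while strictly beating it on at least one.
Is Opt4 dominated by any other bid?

Yes

Opt1 vs Opt4: duration 40≤139, crew size 9≤19 — Opt1 is at least as good on every objective and strictly better on at least one, so Opt1 dominates Opt4.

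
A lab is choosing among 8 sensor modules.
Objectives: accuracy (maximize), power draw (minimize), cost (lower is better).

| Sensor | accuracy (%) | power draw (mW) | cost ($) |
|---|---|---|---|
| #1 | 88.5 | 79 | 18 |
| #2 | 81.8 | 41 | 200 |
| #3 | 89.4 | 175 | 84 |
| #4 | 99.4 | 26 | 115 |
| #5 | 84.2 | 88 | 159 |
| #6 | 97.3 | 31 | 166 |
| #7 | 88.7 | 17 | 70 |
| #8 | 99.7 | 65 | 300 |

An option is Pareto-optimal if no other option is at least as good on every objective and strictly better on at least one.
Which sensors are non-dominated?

#1: not dominated (best cost).
#2: dominated by #4 (accuracy 99.4≥81.8, power draw 26≤41, cost 115≤200).
#3: not dominated.
#4: not dominated.
#5: dominated by #1 (accuracy 88.5≥84.2, power draw 79≤88, cost 18≤159).
#6: dominated by #4 (accuracy 99.4≥97.3, power draw 26≤31, cost 115≤166).
#7: not dominated (best power draw).
#8: not dominated (best accuracy).

#1, #3, #4, #7, #8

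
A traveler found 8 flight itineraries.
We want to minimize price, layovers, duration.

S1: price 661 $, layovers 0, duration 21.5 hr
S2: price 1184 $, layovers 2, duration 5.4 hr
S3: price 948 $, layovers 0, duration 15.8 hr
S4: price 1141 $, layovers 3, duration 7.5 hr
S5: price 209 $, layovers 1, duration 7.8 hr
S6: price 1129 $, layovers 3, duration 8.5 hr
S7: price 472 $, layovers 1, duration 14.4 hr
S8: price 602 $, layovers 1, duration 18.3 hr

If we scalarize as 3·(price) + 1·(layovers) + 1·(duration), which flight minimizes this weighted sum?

S1: 3·661 + 1·0 + 1·21.5 = 2004.5
S2: 3·1184 + 1·2 + 1·5.4 = 3559.4
S3: 3·948 + 1·0 + 1·15.8 = 2859.8
S4: 3·1141 + 1·3 + 1·7.5 = 3433.5
S5: 3·209 + 1·1 + 1·7.8 = 635.8
S6: 3·1129 + 1·3 + 1·8.5 = 3398.5
S7: 3·472 + 1·1 + 1·14.4 = 1431.4
S8: 3·602 + 1·1 + 1·18.3 = 1825.3
Lowest: S5 at 635.8.

S5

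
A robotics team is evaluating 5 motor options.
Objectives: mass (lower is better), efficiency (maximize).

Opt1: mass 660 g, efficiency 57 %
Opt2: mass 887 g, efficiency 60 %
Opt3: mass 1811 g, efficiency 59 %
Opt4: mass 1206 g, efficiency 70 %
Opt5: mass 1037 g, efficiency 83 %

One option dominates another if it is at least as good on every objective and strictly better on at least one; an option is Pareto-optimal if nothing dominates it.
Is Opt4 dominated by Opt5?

Opt5 vs Opt4: mass 1037≤1206, efficiency 83≥70 — Opt5 is at least as good on every objective with at least one strict improvement.

Yes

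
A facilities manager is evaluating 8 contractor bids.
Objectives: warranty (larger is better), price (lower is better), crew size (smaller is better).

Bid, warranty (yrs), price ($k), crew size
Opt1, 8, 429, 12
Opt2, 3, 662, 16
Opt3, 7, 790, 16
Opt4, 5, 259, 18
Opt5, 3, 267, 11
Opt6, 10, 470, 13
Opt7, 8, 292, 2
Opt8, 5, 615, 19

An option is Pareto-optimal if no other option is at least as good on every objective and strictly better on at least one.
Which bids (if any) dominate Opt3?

Opt1: warranty 8≥7, price 429≤790, crew size 12≤16 — dominates Opt3.
Opt6: warranty 10≥7, price 470≤790, crew size 13≤16 — dominates Opt3.
Opt7: warranty 8≥7, price 292≤790, crew size 2≤16 — dominates Opt3.
Others (Opt2, Opt4, Opt5, Opt8) are each worse than Opt3 on at least one objective.

Opt1, Opt6, Opt7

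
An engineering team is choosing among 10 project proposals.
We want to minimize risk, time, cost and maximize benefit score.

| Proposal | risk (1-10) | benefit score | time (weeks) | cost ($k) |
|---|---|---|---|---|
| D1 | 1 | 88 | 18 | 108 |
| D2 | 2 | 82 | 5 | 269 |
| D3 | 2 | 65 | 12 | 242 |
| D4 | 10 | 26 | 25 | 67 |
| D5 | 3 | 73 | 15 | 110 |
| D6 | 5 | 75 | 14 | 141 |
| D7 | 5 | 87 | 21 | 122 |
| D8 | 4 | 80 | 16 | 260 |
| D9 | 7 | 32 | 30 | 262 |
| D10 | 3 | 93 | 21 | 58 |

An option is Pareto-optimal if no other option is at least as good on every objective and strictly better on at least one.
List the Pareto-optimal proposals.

D1, D2, D3, D5, D6, D8, D10

D1: not dominated (best risk).
D2: not dominated (best time).
D3: not dominated.
D4: dominated by D10 (risk 3≤10, benefit score 93≥26, time 21≤25, cost 58≤67).
D5: not dominated.
D6: not dominated.
D7: dominated by D1 (risk 1≤5, benefit score 88≥87, time 18≤21, cost 108≤122).
D8: not dominated.
D9: dominated by D1 (risk 1≤7, benefit score 88≥32, time 18≤30, cost 108≤262).
D10: not dominated (best benefit score).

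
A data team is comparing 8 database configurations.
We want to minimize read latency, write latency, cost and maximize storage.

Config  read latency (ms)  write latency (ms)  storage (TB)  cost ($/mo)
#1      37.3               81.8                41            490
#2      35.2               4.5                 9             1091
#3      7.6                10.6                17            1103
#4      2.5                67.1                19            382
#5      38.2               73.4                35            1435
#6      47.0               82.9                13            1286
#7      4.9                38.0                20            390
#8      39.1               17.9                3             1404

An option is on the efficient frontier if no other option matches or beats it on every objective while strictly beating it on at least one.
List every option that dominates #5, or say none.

#1: worse on write latency (81.8 vs 73.4).
#2: worse on storage (9 vs 35).
#3: worse on storage (17 vs 35).
#4: worse on storage (19 vs 35).
#6: worse on read latency (47.0 vs 38.2).
#7: worse on storage (20 vs 35).
#8: worse on read latency (39.1 vs 38.2).
No option dominates #5.

none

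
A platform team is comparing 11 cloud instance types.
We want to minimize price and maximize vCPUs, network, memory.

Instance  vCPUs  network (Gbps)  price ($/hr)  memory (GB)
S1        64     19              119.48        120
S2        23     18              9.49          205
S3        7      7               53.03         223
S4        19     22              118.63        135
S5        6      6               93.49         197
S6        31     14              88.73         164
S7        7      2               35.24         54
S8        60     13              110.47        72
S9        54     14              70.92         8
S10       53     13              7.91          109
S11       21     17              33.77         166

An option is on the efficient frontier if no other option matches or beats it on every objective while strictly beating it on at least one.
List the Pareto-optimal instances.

S1, S2, S3, S4, S6, S8, S9, S10

S1: not dominated (best vCPUs).
S2: not dominated.
S3: not dominated (best memory).
S4: not dominated (best network).
S5: dominated by S2 (vCPUs 23≥6, network 18≥6, price 9.49≤93.49, memory 205≥197).
S6: not dominated.
S7: dominated by S2 (vCPUs 23≥7, network 18≥2, price 9.49≤35.24, memory 205≥54).
S8: not dominated.
S9: not dominated.
S10: not dominated (best price).
S11: dominated by S2 (vCPUs 23≥21, network 18≥17, price 9.49≤33.77, memory 205≥166).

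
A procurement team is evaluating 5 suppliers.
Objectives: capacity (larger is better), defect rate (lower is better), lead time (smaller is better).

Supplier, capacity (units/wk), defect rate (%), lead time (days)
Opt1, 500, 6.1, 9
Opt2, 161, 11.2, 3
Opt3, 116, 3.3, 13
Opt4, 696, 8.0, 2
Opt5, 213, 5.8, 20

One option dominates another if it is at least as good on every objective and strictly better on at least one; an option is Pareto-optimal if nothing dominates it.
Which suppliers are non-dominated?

Opt1: not dominated.
Opt2: dominated by Opt4 (capacity 696≥161, defect rate 8.0≤11.2, lead time 2≤3).
Opt3: not dominated (best defect rate).
Opt4: not dominated (best capacity).
Opt5: not dominated.

Opt1, Opt3, Opt4, Opt5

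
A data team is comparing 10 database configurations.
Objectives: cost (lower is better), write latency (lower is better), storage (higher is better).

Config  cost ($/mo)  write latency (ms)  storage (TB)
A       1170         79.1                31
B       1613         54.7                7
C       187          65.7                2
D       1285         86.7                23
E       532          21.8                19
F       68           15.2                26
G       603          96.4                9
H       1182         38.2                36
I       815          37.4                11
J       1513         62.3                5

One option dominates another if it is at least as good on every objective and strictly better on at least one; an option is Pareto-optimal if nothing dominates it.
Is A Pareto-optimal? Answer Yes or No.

B: worse on cost (1613 vs 1170).
C: worse on storage (2 vs 31).
D: worse on cost (1285 vs 1170).
E: worse on storage (19 vs 31).
F: worse on storage (26 vs 31).
G: worse on write latency (96.4 vs 79.1).
H: worse on cost (1182 vs 1170).
I: worse on storage (11 vs 31).
J: worse on cost (1513 vs 1170).
No option is at least as good as A on every objective and strictly better on one.

Yes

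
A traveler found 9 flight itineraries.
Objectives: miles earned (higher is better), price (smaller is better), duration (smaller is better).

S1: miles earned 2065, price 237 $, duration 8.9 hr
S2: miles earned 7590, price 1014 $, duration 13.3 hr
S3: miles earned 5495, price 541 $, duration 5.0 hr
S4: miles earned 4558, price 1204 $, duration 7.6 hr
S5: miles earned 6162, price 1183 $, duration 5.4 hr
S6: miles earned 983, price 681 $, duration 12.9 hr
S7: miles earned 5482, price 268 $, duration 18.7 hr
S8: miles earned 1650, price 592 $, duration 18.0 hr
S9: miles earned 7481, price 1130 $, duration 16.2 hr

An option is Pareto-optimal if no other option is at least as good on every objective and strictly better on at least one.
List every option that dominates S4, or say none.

S3, S5

S3: miles earned 5495≥4558, price 541≤1204, duration 5.0≤7.6 — dominates S4.
S5: miles earned 6162≥4558, price 1183≤1204, duration 5.4≤7.6 — dominates S4.
Others (S1, S2, S6, S7, S8, S9) are each worse than S4 on at least one objective.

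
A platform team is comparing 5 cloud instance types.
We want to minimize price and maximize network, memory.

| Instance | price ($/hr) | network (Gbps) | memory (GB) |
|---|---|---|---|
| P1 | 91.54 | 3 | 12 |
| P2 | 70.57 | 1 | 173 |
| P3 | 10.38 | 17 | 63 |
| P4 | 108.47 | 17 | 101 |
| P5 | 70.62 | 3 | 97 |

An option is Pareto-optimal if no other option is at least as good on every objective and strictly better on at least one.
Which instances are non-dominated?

P2, P3, P4, P5

P1: dominated by P3 (price 10.38≤91.54, network 17≥3, memory 63≥12).
P2: not dominated (best memory).
P3: not dominated (best price).
P4: not dominated.
P5: not dominated.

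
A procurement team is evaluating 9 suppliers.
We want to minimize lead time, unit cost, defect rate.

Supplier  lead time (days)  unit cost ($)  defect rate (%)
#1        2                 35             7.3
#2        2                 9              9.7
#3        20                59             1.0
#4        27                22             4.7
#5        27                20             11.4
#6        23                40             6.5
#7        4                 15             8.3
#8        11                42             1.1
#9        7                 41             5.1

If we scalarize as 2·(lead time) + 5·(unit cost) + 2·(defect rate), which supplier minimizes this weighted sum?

#2

#1: 2·2 + 5·35 + 2·7.3 = 193.6
#2: 2·2 + 5·9 + 2·9.7 = 68.4
#3: 2·20 + 5·59 + 2·1.0 = 337.0
#4: 2·27 + 5·22 + 2·4.7 = 173.4
#5: 2·27 + 5·20 + 2·11.4 = 176.8
#6: 2·23 + 5·40 + 2·6.5 = 259.0
#7: 2·4 + 5·15 + 2·8.3 = 99.6
#8: 2·11 + 5·42 + 2·1.1 = 234.2
#9: 2·7 + 5·41 + 2·5.1 = 229.2
Lowest: #2 at 68.4.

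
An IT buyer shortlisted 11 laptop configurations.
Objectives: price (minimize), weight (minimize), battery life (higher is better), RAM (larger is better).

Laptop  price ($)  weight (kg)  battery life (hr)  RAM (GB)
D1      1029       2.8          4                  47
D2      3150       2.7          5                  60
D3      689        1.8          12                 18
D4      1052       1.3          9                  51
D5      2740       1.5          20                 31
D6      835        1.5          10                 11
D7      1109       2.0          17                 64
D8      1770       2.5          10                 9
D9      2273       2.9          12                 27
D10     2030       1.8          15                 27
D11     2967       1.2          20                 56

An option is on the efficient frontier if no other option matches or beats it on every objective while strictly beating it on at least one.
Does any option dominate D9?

Yes

D7 vs D9: price 1109≤2273, weight 2.0≤2.9, battery life 17≥12, RAM 64≥27 — D7 is at least as good on every objective and strictly better on at least one, so D7 dominates D9.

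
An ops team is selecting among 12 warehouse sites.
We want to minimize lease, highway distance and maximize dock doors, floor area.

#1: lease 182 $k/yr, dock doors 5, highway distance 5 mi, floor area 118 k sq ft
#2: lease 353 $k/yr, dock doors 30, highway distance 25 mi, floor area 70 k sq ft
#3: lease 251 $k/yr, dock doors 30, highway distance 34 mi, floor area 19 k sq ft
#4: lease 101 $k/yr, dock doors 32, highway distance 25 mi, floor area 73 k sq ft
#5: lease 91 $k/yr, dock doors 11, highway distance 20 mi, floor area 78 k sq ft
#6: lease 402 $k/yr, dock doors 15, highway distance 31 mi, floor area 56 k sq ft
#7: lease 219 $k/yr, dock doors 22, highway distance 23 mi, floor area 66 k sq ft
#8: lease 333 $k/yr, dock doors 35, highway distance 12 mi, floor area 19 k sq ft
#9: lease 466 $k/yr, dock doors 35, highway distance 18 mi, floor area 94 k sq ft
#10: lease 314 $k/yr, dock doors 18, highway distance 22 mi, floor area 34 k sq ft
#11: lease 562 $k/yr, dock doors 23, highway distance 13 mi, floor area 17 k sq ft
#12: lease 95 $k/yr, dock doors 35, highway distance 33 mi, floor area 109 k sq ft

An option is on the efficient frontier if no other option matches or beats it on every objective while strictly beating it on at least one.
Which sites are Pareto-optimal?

#1: not dominated (best highway distance).
#2: dominated by #4 (lease 101≤353, dock doors 32≥30, highway distance 25≤25, floor area 73≥70).
#3: dominated by #4 (lease 101≤251, dock doors 32≥30, highway distance 25≤34, floor area 73≥19).
#4: not dominated.
#5: not dominated (best lease).
#6: dominated by #2 (lease 353≤402, dock doors 30≥15, highway distance 25≤31, floor area 70≥56).
#7: not dominated.
#8: not dominated.
#9: not dominated.
#10: not dominated.
#11: dominated by #8 (lease 333≤562, dock doors 35≥23, highway distance 12≤13, floor area 19≥17).
#12: not dominated.

#1, #4, #5, #7, #8, #9, #10, #12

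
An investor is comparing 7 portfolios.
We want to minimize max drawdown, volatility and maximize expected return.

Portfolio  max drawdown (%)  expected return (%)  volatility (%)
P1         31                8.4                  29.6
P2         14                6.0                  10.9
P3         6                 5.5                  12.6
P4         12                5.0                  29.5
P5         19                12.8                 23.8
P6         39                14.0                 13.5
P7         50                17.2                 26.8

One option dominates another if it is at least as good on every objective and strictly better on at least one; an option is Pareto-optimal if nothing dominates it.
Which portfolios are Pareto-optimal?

P2, P3, P5, P6, P7

P1: dominated by P5 (max drawdown 19≤31, expected return 12.8≥8.4, volatility 23.8≤29.6).
P2: not dominated (best volatility).
P3: not dominated (best max drawdown).
P4: dominated by P3 (max drawdown 6≤12, expected return 5.5≥5.0, volatility 12.6≤29.5).
P5: not dominated.
P6: not dominated.
P7: not dominated (best expected return).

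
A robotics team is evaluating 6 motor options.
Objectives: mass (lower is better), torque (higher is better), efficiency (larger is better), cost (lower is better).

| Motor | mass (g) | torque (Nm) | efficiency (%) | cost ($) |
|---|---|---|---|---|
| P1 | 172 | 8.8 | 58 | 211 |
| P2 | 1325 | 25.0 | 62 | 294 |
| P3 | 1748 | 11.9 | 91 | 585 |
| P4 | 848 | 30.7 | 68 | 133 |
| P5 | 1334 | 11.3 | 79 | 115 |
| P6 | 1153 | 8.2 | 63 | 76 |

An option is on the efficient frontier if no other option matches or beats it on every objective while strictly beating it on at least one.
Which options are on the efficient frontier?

P1: not dominated (best mass).
P2: dominated by P4 (mass 848≤1325, torque 30.7≥25.0, efficiency 68≥62, cost 133≤294).
P3: not dominated (best efficiency).
P4: not dominated (best torque).
P5: not dominated.
P6: not dominated (best cost).

P1, P3, P4, P5, P6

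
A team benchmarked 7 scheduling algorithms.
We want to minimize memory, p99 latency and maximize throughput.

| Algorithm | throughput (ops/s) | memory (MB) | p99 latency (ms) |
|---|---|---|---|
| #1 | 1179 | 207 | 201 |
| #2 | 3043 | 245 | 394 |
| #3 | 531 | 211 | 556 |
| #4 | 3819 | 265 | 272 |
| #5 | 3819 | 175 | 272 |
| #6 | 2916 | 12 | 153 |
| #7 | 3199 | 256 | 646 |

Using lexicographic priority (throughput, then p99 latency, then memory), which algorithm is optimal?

First maximize throughput: best is 3819, kept {#4, #5}.
Then minimize p99 latency: best is 272, kept {#4, #5}.
Then minimize memory: best is 175, kept {#5}.

#5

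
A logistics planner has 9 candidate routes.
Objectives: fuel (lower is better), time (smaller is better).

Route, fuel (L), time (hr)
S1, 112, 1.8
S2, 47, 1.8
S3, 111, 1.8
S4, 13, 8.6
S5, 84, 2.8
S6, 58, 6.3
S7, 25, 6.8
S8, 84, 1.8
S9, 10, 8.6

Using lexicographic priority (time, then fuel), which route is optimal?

First minimize time: best is 1.8, kept {S1, S2, S3, S8}.
Then minimize fuel: best is 47, kept {S2}.

S2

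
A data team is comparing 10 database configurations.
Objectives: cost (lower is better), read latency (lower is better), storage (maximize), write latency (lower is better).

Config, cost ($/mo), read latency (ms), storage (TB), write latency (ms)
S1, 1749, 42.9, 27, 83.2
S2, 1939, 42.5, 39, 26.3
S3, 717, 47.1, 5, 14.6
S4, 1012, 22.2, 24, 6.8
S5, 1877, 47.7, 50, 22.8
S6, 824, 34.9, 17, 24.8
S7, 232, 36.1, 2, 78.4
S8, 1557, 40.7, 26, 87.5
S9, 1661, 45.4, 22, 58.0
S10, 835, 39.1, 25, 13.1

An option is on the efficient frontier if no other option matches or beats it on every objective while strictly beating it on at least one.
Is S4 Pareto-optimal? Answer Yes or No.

Yes

S1: worse on cost (1749 vs 1012).
S2: worse on cost (1939 vs 1012).
S3: worse on read latency (47.1 vs 22.2).
S5: worse on cost (1877 vs 1012).
S6: worse on read latency (34.9 vs 22.2).
S7: worse on read latency (36.1 vs 22.2).
S8: worse on cost (1557 vs 1012).
S9: worse on cost (1661 vs 1012).
S10: worse on read latency (39.1 vs 22.2).
No option is at least as good as S4 on every objective and strictly better on one.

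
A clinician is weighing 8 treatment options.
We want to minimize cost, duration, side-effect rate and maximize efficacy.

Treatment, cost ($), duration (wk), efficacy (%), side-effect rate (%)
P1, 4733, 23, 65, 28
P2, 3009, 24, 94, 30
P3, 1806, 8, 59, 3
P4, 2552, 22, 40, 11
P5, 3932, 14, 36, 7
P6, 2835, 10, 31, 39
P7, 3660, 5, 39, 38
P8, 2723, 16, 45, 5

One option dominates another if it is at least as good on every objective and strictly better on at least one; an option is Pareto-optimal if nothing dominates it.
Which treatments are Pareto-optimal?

P1, P2, P3, P7

P1: not dominated.
P2: not dominated (best efficacy).
P3: not dominated (best cost).
P4: dominated by P3 (cost 1806≤2552, duration 8≤22, efficacy 59≥40, side-effect rate 3≤11).
P5: dominated by P3 (cost 1806≤3932, duration 8≤14, efficacy 59≥36, side-effect rate 3≤7).
P6: dominated by P3 (cost 1806≤2835, duration 8≤10, efficacy 59≥31, side-effect rate 3≤39).
P7: not dominated (best duration).
P8: dominated by P3 (cost 1806≤2723, duration 8≤16, efficacy 59≥45, side-effect rate 3≤5).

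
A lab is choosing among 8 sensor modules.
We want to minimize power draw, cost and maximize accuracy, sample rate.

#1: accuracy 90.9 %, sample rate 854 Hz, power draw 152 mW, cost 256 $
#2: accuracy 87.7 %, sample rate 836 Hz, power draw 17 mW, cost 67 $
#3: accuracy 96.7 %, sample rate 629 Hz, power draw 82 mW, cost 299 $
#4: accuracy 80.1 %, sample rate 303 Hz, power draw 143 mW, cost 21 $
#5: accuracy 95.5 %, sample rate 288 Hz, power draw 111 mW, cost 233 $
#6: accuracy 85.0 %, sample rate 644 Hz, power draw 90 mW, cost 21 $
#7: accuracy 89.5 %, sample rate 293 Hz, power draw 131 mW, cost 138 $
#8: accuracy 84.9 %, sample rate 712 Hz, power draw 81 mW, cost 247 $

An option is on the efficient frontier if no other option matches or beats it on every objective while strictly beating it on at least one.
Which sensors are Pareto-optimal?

#1: not dominated (best sample rate).
#2: not dominated (best power draw).
#3: not dominated (best accuracy).
#4: dominated by #6 (accuracy 85.0≥80.1, sample rate 644≥303, power draw 90≤143, cost 21≤21).
#5: not dominated.
#6: not dominated.
#7: not dominated.
#8: dominated by #2 (accuracy 87.7≥84.9, sample rate 836≥712, power draw 17≤81, cost 67≤247).

#1, #2, #3, #5, #6, #7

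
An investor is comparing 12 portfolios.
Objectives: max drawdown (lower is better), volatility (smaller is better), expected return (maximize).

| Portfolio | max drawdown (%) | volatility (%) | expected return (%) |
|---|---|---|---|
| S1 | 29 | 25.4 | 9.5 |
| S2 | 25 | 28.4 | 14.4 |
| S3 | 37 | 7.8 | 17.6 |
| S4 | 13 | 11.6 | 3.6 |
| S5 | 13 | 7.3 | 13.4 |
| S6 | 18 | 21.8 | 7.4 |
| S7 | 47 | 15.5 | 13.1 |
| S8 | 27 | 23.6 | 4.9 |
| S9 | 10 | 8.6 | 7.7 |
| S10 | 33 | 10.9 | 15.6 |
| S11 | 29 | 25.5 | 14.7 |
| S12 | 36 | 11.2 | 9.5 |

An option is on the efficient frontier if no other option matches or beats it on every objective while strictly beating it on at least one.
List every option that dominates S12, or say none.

S5, S10

S5: max drawdown 13≤36, volatility 7.3≤11.2, expected return 13.4≥9.5 — dominates S12.
S10: max drawdown 33≤36, volatility 10.9≤11.2, expected return 15.6≥9.5 — dominates S12.
Others (S1, S2, S3, S4, S6, S7, S8, S9, S11) are each worse than S12 on at least one objective.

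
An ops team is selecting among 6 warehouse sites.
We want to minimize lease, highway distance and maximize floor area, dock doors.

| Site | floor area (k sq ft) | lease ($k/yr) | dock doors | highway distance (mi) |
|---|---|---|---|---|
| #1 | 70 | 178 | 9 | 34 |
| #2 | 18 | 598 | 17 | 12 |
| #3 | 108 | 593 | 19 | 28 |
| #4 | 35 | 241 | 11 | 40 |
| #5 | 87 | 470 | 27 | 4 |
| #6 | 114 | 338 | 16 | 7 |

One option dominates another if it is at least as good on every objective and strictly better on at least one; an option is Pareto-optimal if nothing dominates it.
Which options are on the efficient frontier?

#1: not dominated (best lease).
#2: dominated by #5 (floor area 87≥18, lease 470≤598, dock doors 27≥17, highway distance 4≤12).
#3: not dominated.
#4: not dominated.
#5: not dominated (best dock doors).
#6: not dominated (best floor area).

#1, #3, #4, #5, #6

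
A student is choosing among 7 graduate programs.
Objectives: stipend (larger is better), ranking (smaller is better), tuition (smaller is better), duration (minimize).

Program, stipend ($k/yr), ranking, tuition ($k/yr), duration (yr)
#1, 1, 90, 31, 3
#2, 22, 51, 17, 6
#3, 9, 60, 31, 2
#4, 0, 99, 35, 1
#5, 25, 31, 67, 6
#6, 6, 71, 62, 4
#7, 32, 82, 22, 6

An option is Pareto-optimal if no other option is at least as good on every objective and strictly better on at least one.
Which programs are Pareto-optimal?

#1: dominated by #3 (stipend 9≥1, ranking 60≤90, tuition 31≤31, duration 2≤3).
#2: not dominated (best tuition).
#3: not dominated.
#4: not dominated (best duration).
#5: not dominated (best ranking).
#6: dominated by #3 (stipend 9≥6, ranking 60≤71, tuition 31≤62, duration 2≤4).
#7: not dominated (best stipend).

#2, #3, #4, #5, #7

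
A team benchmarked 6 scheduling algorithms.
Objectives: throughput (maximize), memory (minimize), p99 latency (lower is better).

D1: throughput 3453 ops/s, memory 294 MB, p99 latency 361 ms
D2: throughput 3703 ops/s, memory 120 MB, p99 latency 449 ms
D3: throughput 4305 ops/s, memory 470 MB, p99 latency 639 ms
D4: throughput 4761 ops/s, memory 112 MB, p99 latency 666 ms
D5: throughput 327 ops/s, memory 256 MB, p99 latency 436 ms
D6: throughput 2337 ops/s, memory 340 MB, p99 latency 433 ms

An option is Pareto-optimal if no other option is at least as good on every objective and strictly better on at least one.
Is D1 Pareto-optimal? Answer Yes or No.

D2: worse on p99 latency (449 vs 361).
D3: worse on memory (470 vs 294).
D4: worse on p99 latency (666 vs 361).
D5: worse on throughput (327 vs 3453).
D6: worse on throughput (2337 vs 3453).
No option is at least as good as D1 on every objective and strictly better on one.

Yes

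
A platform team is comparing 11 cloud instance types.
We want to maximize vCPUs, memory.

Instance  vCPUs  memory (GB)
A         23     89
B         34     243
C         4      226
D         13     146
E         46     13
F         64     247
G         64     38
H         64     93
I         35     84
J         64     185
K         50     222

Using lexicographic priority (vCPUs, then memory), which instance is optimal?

F

First maximize vCPUs: best is 64, kept {F, G, H, J}.
Then maximize memory: best is 247, kept {F}.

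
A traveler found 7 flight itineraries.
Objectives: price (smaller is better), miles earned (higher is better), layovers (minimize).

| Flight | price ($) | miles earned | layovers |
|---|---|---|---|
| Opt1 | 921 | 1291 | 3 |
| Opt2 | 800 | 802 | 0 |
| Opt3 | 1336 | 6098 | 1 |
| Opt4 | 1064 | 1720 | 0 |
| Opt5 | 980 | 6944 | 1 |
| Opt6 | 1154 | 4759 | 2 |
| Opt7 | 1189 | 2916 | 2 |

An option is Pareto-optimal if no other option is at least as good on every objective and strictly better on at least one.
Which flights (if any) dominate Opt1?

Opt2: worse on miles earned (802 vs 1291).
Opt3: worse on price (1336 vs 921).
Opt4: worse on price (1064 vs 921).
Opt5: worse on price (980 vs 921).
Opt6: worse on price (1154 vs 921).
Opt7: worse on price (1189 vs 921).
No option dominates Opt1.

none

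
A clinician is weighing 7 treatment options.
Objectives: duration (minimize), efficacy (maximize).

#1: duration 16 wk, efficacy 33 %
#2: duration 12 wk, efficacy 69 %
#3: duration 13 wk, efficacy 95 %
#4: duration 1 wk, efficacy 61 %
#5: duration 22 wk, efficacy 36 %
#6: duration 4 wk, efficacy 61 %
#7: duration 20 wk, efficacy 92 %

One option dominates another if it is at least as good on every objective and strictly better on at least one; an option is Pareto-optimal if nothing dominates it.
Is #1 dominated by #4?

Yes

#4 vs #1: duration 1≤16, efficacy 61≥33 — #4 is at least as good on every objective with at least one strict improvement.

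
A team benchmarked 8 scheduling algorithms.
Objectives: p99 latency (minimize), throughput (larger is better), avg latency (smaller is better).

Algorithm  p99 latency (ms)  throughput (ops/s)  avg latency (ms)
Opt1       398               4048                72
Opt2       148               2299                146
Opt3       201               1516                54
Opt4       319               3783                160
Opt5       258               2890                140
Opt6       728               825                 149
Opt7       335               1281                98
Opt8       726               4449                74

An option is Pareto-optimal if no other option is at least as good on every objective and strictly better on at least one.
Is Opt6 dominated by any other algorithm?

Opt1 vs Opt6: p99 latency 398≤728, throughput 4048≥825, avg latency 72≤149 — Opt1 is at least as good on every objective and strictly better on at least one, so Opt1 dominates Opt6.

Yes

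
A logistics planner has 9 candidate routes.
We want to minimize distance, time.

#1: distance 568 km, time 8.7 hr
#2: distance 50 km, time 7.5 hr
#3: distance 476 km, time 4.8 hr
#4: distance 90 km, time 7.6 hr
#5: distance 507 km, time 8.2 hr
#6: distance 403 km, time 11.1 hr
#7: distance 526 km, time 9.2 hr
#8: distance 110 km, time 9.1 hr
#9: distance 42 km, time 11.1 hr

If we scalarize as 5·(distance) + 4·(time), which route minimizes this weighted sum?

#9

#1: 5·568 + 4·8.7 = 2874.8
#2: 5·50 + 4·7.5 = 280.0
#3: 5·476 + 4·4.8 = 2399.2
#4: 5·90 + 4·7.6 = 480.4
#5: 5·507 + 4·8.2 = 2567.8
#6: 5·403 + 4·11.1 = 2059.4
#7: 5·526 + 4·9.2 = 2666.8
#8: 5·110 + 4·9.1 = 586.4
#9: 5·42 + 4·11.1 = 254.4
Lowest: #9 at 254.4.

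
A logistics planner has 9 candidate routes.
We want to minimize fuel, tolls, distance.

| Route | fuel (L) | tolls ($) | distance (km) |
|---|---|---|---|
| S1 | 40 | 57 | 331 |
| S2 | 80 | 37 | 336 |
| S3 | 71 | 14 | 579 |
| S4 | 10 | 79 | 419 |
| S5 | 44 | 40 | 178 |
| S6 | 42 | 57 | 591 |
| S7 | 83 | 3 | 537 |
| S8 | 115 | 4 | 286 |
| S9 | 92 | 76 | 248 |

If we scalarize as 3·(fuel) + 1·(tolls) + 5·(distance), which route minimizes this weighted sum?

S1: 3·40 + 1·57 + 5·331 = 1832
S2: 3·80 + 1·37 + 5·336 = 1957
S3: 3·71 + 1·14 + 5·579 = 3122
S4: 3·10 + 1·79 + 5·419 = 2204
S5: 3·44 + 1·40 + 5·178 = 1062
S6: 3·42 + 1·57 + 5·591 = 3138
S7: 3·83 + 1·3 + 5·537 = 2937
S8: 3·115 + 1·4 + 5·286 = 1779
S9: 3·92 + 1·76 + 5·248 = 1592
Lowest: S5 at 1062.

S5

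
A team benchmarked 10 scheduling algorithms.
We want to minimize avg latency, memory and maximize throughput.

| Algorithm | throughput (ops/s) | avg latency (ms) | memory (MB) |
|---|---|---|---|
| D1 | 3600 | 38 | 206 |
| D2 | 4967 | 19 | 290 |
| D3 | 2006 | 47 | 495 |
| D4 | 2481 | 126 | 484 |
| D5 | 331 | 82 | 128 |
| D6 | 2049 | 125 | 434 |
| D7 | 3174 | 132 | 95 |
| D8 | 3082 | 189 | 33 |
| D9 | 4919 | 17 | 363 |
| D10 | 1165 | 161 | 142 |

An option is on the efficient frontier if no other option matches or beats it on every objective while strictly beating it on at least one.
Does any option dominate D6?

D1 vs D6: throughput 3600≥2049, avg latency 38≤125, memory 206≤434 — D1 is at least as good on every objective and strictly better on at least one, so D1 dominates D6.

Yes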